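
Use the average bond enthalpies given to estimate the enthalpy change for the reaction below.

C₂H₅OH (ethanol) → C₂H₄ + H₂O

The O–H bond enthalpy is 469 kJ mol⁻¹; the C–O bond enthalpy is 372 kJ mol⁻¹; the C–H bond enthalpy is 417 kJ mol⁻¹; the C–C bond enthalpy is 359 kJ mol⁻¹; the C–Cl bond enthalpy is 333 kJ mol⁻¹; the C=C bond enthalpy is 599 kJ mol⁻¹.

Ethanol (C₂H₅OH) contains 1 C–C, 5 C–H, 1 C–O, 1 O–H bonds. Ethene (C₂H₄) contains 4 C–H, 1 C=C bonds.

ΔH ≈ +80 kJ

Bonds broken (reactants):
  C–C: 1 × 359 = 359
  C–H: 5 × 417 = 2085
  C–O: 1 × 372 = 372
  O–H: 1 × 469 = 469
  Σ(broken) = 3285 kJ
Bonds formed (products):
  C–H: 4 × 417 = 1668
  C=C: 1 × 599 = 599
  O–H: 2 × 469 = 938
  Σ(formed) = 3205 kJ
ΔH = Σ(broken) − Σ(formed) = 3285 − 3205 = +80 kJ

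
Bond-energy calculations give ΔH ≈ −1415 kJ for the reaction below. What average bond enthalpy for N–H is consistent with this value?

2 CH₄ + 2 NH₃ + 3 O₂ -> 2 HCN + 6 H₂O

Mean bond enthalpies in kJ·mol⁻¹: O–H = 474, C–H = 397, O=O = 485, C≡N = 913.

Let D be the N–H bond energy.
Σ(broken) = 8×397 + 6×D + 3×485 = 4631 + 6D
Σ(formed) = 2×913 + 2×397 + 12×474 = 8308
ΔH = Σ(broken) − Σ(formed) = (4631 + 6D) − (8308) = −3677 + 6D
Setting this equal to −1415 kJ gives 6D = 2262, so D = 377 kJ/mol.

D(N–H) ≈ 377 kJ/mol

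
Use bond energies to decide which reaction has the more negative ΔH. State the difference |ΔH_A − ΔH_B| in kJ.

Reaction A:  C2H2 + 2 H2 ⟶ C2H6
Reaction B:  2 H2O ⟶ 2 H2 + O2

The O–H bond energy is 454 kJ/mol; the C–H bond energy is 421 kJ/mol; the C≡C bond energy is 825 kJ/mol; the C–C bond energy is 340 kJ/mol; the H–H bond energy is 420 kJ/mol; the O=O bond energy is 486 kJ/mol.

Reaction A:
  Bonds broken (reactants):
    C≡C: 1 × 825 = 825
    C–H: 2 × 421 = 842
    H–H: 2 × 420 = 840
    Σ(broken) = 2507 kJ
  Bonds formed (products):
    C–C: 1 × 340 = 340
    C–H: 6 × 421 = 2526
    Σ(formed) = 2866 kJ
  ΔH_A = 2507 − 2866 = −359 kJ
Reaction B:
  Bonds broken (reactants):
    O–H: 4 × 454 = 1816
    Σ(broken) = 1816 kJ
  Bonds formed (products):
    H–H: 2 × 420 = 840
    O=O: 1 × 486 = 486
    Σ(formed) = 1326 kJ
  ΔH_B = 1816 − 1326 = +490 kJ
ΔH_A − ΔH_B = −849 kJ, so reaction A has the more negative ΔH; |ΔH_A − ΔH_B| = 849 kJ.

Reaction A, by 849 kJ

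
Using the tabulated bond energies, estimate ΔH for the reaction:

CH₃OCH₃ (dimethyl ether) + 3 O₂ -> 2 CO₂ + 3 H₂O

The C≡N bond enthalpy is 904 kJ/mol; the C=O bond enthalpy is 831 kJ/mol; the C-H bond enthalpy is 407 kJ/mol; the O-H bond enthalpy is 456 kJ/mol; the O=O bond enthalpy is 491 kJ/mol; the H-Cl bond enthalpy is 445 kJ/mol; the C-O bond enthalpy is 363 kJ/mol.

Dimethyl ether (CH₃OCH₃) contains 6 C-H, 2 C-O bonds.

Bonds broken (reactants):
  C-H: 6 × 407 = 2442
  C-O: 2 × 363 = 726
  O=O: 3 × 491 = 1473
  Σ(broken) = 4641 kJ
Bonds formed (products):
  C=O: 4 × 831 = 3324
  O-H: 6 × 456 = 2736
  Σ(formed) = 6060 kJ
ΔH = Σ(broken) − Σ(formed) = 4641 − 6060 = −1419 kJ

ΔH ≈ −1419 kJ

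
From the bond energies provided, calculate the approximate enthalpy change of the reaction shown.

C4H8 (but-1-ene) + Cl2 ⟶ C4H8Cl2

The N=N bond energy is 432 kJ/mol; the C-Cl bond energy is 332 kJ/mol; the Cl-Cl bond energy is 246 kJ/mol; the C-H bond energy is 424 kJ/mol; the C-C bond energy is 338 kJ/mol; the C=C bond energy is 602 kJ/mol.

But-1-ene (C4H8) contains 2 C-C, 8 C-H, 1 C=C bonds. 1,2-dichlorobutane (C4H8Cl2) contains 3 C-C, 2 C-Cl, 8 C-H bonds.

ΔH ≈ −154 kJ

Bonds broken (reactants):
  C-C: 2 × 338 = 676
  C-H: 8 × 424 = 3392
  C=C: 1 × 602 = 602
  Cl-Cl: 1 × 246 = 246
  Σ(broken) = 4916 kJ
Bonds formed (products):
  C-C: 3 × 338 = 1014
  C-Cl: 2 × 332 = 664
  C-H: 8 × 424 = 3392
  Σ(formed) = 5070 kJ
ΔH = Σ(broken) − Σ(formed) = 4916 − 5070 = −154 kJ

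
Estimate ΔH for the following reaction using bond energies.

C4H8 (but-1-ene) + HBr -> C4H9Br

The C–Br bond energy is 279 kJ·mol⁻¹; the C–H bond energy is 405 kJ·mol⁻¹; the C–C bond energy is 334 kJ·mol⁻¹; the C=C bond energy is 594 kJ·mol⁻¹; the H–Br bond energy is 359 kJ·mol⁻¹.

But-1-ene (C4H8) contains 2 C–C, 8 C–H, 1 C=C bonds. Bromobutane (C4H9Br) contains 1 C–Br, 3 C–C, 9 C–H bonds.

ΔH ≈ −65 kJ

Bonds broken (reactants):
  C–C: 2 × 334 = 668
  C–H: 8 × 405 = 3240
  C=C: 1 × 594 = 594
  H–Br: 1 × 359 = 359
  Σ(broken) = 4861 kJ
Bonds formed (products):
  C–Br: 1 × 279 = 279
  C–C: 3 × 334 = 1002
  C–H: 9 × 405 = 3645
  Σ(formed) = 4926 kJ
ΔH = Σ(broken) − Σ(formed) = 4861 − 4926 = −65 kJ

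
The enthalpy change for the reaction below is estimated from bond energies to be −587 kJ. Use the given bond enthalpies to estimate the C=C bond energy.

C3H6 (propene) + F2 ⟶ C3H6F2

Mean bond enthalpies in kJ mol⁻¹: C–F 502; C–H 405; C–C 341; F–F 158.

Let D be the C=C bond energy.
Σ(broken) = 1×341 + 6×405 + 1×D + 1×158 = 2929 + D
Σ(formed) = 2×341 + 2×502 + 6×405 = 4116
ΔH = Σ(broken) − Σ(formed) = (2929 + D) − (4116) = −1187 + D
Setting this equal to −587 kJ gives D = 600 kJ/mol.

D(C=C) ≈ 600 kJ/mol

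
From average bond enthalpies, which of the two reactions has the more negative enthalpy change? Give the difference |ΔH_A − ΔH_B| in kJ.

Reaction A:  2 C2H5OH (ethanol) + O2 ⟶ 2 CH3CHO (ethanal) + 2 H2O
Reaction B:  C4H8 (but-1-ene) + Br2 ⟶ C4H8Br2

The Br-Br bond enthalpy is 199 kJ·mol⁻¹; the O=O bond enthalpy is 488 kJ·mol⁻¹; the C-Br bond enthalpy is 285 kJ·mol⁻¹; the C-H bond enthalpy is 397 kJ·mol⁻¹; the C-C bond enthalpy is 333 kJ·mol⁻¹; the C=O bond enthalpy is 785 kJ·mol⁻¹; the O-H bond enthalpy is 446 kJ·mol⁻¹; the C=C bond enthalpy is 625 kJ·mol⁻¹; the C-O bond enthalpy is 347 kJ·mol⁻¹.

Reaction A, by 407 kJ

Reaction A:
  Bonds broken (reactants):
    C-C: 2 × 333 = 666
    C-H: 10 × 397 = 3970
    C-O: 2 × 347 = 694
    O-H: 2 × 446 = 892
    O=O: 1 × 488 = 488
    Σ(broken) = 6710 kJ
  Bonds formed (products):
    C-C: 2 × 333 = 666
    C-H: 8 × 397 = 3176
    C=O: 2 × 785 = 1570
    O-H: 4 × 446 = 1784
    Σ(formed) = 7196 kJ
  ΔH_A = 6710 − 7196 = −486 kJ
Reaction B:
  Bonds broken (reactants):
    Br-Br: 1 × 199 = 199
    C-C: 2 × 333 = 666
    C-H: 8 × 397 = 3176
    C=C: 1 × 625 = 625
    Σ(broken) = 4666 kJ
  Bonds formed (products):
    C-Br: 2 × 285 = 570
    C-C: 3 × 333 = 999
    C-H: 8 × 397 = 3176
    Σ(formed) = 4745 kJ
  ΔH_B = 4666 − 4745 = −79 kJ
ΔH_A − ΔH_B = −407 kJ, so reaction A has the more negative ΔH; |ΔH_A − ΔH_B| = 407 kJ.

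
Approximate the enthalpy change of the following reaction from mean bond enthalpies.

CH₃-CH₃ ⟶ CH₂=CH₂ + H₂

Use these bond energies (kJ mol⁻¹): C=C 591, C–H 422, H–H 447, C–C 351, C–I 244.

Bonds broken (reactants):
  C–C: 1 × 351 = 351
  C–H: 6 × 422 = 2532
  Σ(broken) = 2883 kJ
Bonds formed (products):
  C–H: 4 × 422 = 1688
  C=C: 1 × 591 = 591
  H–H: 1 × 447 = 447
  Σ(formed) = 2726 kJ
ΔH = Σ(broken) − Σ(formed) = 2883 − 2726 = +157 kJ

ΔH ≈ +157 kJ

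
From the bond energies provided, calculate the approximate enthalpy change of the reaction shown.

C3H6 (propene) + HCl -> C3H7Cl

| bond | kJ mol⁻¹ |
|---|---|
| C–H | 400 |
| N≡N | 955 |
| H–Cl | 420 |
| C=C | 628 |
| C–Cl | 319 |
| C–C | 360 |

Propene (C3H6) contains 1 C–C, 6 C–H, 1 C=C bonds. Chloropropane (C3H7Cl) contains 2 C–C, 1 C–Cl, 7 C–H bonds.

Bonds broken (reactants):
  C–C: 1 × 360 = 360
  C–H: 6 × 400 = 2400
  C=C: 1 × 628 = 628
  H–Cl: 1 × 420 = 420
  Σ(broken) = 3808 kJ
Bonds formed (products):
  C–C: 2 × 360 = 720
  C–Cl: 1 × 319 = 319
  C–H: 7 × 400 = 2800
  Σ(formed) = 3839 kJ
ΔH = Σ(broken) − Σ(formed) = 3808 − 3839 = −31 kJ

ΔH ≈ −31 kJ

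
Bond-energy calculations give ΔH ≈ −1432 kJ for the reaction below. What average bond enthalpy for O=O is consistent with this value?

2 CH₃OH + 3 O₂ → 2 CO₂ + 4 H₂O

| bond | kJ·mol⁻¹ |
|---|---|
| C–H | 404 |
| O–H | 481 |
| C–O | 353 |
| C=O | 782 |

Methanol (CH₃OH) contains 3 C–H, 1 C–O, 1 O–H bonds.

Let D be the O=O bond energy.
Σ(broken) = 6×404 + 2×353 + 2×481 + 3×D = 4092 + 3D
Σ(formed) = 4×782 + 8×481 = 6976
ΔH = Σ(broken) − Σ(formed) = (4092 + 3D) − (6976) = −2884 + 3D
Setting this equal to −1432 kJ gives 3D = 1452, so D = 484 kJ/mol.

D(O=O) ≈ 484 kJ/mol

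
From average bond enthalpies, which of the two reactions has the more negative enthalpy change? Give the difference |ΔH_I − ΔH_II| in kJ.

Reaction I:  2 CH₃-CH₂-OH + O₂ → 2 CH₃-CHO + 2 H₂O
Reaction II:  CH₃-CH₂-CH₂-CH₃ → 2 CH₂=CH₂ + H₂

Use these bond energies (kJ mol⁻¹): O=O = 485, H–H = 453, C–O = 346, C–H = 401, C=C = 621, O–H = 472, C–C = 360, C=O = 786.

Reaction I, by 724 kJ

Reaction I:
  Bonds broken (reactants):
    C–C: 2 × 360 = 720
    C–H: 10 × 401 = 4010
    C–O: 2 × 346 = 692
    O–H: 2 × 472 = 944
    O=O: 1 × 485 = 485
    Σ(broken) = 6851 kJ
  Bonds formed (products):
    C–C: 2 × 360 = 720
    C–H: 8 × 401 = 3208
    C=O: 2 × 786 = 1572
    O–H: 4 × 472 = 1888
    Σ(formed) = 7388 kJ
  ΔH_I = 6851 − 7388 = −537 kJ
Reaction II:
  Bonds broken (reactants):
    C–C: 3 × 360 = 1080
    C–H: 10 × 401 = 4010
    Σ(broken) = 5090 kJ
  Bonds formed (products):
    C–H: 8 × 401 = 3208
    C=C: 2 × 621 = 1242
    H–H: 1 × 453 = 453
    Σ(formed) = 4903 kJ
  ΔH_II = 5090 − 4903 = +187 kJ
ΔH_I − ΔH_II = −724 kJ, so reaction I has the more negative ΔH; |ΔH_I − ΔH_II| = 724 kJ.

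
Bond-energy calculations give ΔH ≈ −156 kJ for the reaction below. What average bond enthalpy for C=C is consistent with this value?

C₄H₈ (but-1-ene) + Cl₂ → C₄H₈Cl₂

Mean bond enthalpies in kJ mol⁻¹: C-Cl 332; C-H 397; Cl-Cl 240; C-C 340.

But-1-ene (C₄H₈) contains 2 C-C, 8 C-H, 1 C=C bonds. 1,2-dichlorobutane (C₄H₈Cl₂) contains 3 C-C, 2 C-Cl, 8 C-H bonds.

Let D be the C=C bond energy.
Σ(broken) = 2×340 + 8×397 + 1×D + 1×240 = 4096 + D
Σ(formed) = 3×340 + 2×332 + 8×397 = 4860
ΔH = Σ(broken) − Σ(formed) = (4096 + D) − (4860) = −764 + D
Setting this equal to −156 kJ gives D = 608 kJ/mol.

D(C=C) ≈ 608 kJ/mol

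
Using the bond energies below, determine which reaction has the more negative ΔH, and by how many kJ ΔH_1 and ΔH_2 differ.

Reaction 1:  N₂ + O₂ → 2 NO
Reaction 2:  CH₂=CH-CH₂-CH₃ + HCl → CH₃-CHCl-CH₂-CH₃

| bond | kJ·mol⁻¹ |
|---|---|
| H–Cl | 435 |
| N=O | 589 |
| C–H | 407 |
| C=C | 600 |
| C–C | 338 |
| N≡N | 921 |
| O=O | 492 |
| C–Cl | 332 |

Reaction 2, by 277 kJ

Reaction 1:
  Bonds broken (reactants):
    N≡N: 1 × 921 = 921
    O=O: 1 × 492 = 492
    Σ(broken) = 1413 kJ
  Bonds formed (products):
    N=O: 2 × 589 = 1178
    Σ(formed) = 1178 kJ
  ΔH_1 = 1413 − 1178 = +235 kJ
Reaction 2:
  Bonds broken (reactants):
    C–C: 2 × 338 = 676
    C–H: 8 × 407 = 3256
    C=C: 1 × 600 = 600
    H–Cl: 1 × 435 = 435
    Σ(broken) = 4967 kJ
  Bonds formed (products):
    C–C: 3 × 338 = 1014
    C–Cl: 1 × 332 = 332
    C–H: 9 × 407 = 3663
    Σ(formed) = 5009 kJ
  ΔH_2 = 4967 − 5009 = −42 kJ
ΔH_1 − ΔH_2 = +277 kJ, so reaction 2 has the more negative ΔH; |ΔH_1 − ΔH_2| = 277 kJ.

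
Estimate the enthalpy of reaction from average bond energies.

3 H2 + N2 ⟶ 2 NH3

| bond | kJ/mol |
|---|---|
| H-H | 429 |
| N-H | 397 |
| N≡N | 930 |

ΔH ≈ −165 kJ

Bonds broken (reactants):
  H-H: 3 × 429 = 1287
  N≡N: 1 × 930 = 930
  Σ(broken) = 2217 kJ
Bonds formed (products):
  N-H: 6 × 397 = 2382
  Σ(formed) = 2382 kJ
ΔH = Σ(broken) − Σ(formed) = 2217 − 2382 = −165 kJ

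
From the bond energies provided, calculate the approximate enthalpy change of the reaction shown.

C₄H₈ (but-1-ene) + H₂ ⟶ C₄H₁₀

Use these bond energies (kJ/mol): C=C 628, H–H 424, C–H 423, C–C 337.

Bonds broken (reactants):
  C–C: 2 × 337 = 674
  C–H: 8 × 423 = 3384
  C=C: 1 × 628 = 628
  H–H: 1 × 424 = 424
  Σ(broken) = 5110 kJ
Bonds formed (products):
  C–C: 3 × 337 = 1011
  C–H: 10 × 423 = 4230
  Σ(formed) = 5241 kJ
ΔH = Σ(broken) − Σ(formed) = 5110 − 5241 = −131 kJ

ΔH ≈ −131 kJ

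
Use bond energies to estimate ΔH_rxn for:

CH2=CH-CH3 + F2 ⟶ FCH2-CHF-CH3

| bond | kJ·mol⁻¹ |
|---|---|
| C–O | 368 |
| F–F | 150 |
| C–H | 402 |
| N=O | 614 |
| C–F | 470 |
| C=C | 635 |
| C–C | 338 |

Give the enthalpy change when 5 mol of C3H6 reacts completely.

Bonds broken (reactants):
  C–C: 1 × 338 = 338
  C–H: 6 × 402 = 2412
  C=C: 1 × 635 = 635
  F–F: 1 × 150 = 150
  Σ(broken) = 3535 kJ
Bonds formed (products):
  C–C: 2 × 338 = 676
  C–F: 2 × 470 = 940
  C–H: 6 × 402 = 2412
  Σ(formed) = 4028 kJ
ΔH = Σ(broken) − Σ(formed) = 3535 − 4028 = −493 kJ
For 5× the reaction as written: 5 × (−493) = −2465 kJ

ΔH = −2465 kJ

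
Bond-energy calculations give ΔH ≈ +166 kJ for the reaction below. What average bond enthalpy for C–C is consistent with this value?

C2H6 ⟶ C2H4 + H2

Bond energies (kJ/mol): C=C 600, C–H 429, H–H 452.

D(C–C) ≈ 360 kJ/mol

Let D be the C–C bond energy.
Σ(broken) = 1×D + 6×429 = 2574 + D
Σ(formed) = 4×429 + 1×600 + 1×452 = 2768
ΔH = Σ(broken) − Σ(formed) = (2574 + D) − (2768) = −194 + D
Setting this equal to +166 kJ gives D = 360 kJ/mol.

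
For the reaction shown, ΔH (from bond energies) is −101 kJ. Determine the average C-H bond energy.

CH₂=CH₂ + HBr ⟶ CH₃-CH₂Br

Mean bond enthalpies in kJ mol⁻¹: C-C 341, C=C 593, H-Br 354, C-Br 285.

Let D be the C-H bond energy.
Σ(broken) = 4×D + 1×593 + 1×354 = 947 + 4D
Σ(formed) = 1×285 + 1×341 + 5×D = 626 + 5D
ΔH = Σ(broken) − Σ(formed) = (947 + 4D) − (626 + 5D) = +321 − D
Setting this equal to −101 kJ gives D = 422 kJ/mol.

D(C-H) ≈ 422 kJ/mol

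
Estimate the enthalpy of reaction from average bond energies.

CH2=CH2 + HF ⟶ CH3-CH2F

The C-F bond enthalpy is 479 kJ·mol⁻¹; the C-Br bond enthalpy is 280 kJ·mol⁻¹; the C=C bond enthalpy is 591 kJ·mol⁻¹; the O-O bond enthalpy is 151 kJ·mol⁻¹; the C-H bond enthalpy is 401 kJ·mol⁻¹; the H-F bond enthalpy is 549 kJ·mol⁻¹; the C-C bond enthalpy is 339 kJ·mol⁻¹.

ΔH ≈ −79 kJ

Bonds broken (reactants):
  C-H: 4 × 401 = 1604
  C=C: 1 × 591 = 591
  H-F: 1 × 549 = 549
  Σ(broken) = 2744 kJ
Bonds formed (products):
  C-C: 1 × 339 = 339
  C-F: 1 × 479 = 479
  C-H: 5 × 401 = 2005
  Σ(formed) = 2823 kJ
ΔH = Σ(broken) − Σ(formed) = 2744 − 2823 = −79 kJ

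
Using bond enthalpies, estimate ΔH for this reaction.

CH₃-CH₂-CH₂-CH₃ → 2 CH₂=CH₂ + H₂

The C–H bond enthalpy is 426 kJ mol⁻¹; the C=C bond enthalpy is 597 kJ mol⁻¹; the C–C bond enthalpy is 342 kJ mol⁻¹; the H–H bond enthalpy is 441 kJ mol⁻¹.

Bonds broken (reactants):
  C–C: 3 × 342 = 1026
  C–H: 10 × 426 = 4260
  Σ(broken) = 5286 kJ
Bonds formed (products):
  C–H: 8 × 426 = 3408
  C=C: 2 × 597 = 1194
  H–H: 1 × 441 = 441
  Σ(formed) = 5043 kJ
ΔH = Σ(broken) − Σ(formed) = 5286 − 5043 = +243 kJ

ΔH ≈ +243 kJ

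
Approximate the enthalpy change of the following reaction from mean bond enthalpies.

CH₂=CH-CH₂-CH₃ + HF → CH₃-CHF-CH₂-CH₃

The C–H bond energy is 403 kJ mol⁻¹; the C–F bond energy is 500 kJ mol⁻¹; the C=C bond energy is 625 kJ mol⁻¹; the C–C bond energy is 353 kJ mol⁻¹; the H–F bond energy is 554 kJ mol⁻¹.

ΔH ≈ −77 kJ

Bonds broken (reactants):
  C–C: 2 × 353 = 706
  C–H: 8 × 403 = 3224
  C=C: 1 × 625 = 625
  H–F: 1 × 554 = 554
  Σ(broken) = 5109 kJ
Bonds formed (products):
  C–C: 3 × 353 = 1059
  C–F: 1 × 500 = 500
  C–H: 9 × 403 = 3627
  Σ(formed) = 5186 kJ
ΔH = Σ(broken) − Σ(formed) = 5109 − 5186 = −77 kJ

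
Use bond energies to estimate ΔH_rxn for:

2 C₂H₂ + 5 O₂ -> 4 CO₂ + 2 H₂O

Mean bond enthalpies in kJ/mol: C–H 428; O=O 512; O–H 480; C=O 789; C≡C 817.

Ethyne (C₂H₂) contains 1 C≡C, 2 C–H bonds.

ΔH ≈ −2326 kJ

Bonds broken (reactants):
  C≡C: 2 × 817 = 1634
  C–H: 4 × 428 = 1712
  O=O: 5 × 512 = 2560
  Σ(broken) = 5906 kJ
Bonds formed (products):
  C=O: 8 × 789 = 6312
  O–H: 4 × 480 = 1920
  Σ(formed) = 8232 kJ
ΔH = Σ(broken) − Σ(formed) = 5906 − 8232 = −2326 kJ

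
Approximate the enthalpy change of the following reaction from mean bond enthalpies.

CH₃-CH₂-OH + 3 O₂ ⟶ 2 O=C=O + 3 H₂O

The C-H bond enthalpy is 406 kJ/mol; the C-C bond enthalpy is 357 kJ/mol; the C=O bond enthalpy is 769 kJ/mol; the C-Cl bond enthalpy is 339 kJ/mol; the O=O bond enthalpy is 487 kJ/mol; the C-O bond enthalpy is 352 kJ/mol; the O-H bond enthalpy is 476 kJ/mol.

ΔH ≈ −1256 kJ

Bonds broken (reactants):
  C-C: 1 × 357 = 357
  C-H: 5 × 406 = 2030
  C-O: 1 × 352 = 352
  O-H: 1 × 476 = 476
  O=O: 3 × 487 = 1461
  Σ(broken) = 4676 kJ
Bonds formed (products):
  C=O: 4 × 769 = 3076
  O-H: 6 × 476 = 2856
  Σ(formed) = 5932 kJ
ΔH = Σ(broken) − Σ(formed) = 4676 − 5932 = −1256 kJ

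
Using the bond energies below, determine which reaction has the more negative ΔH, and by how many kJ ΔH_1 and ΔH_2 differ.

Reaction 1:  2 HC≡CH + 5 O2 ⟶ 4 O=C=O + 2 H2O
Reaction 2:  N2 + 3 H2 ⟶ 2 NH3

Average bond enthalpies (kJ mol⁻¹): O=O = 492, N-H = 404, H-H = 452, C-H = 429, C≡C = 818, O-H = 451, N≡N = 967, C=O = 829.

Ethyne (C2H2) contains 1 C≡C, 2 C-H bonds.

Reaction 1:
  Bonds broken (reactants):
    C≡C: 2 × 818 = 1636
    C-H: 4 × 429 = 1716
    O=O: 5 × 492 = 2460
    Σ(broken) = 5812 kJ
  Bonds formed (products):
    C=O: 8 × 829 = 6632
    O-H: 4 × 451 = 1804
    Σ(formed) = 8436 kJ
  ΔH_1 = 5812 − 8436 = −2624 kJ
Reaction 2:
  Bonds broken (reactants):
    H-H: 3 × 452 = 1356
    N≡N: 1 × 967 = 967
    Σ(broken) = 2323 kJ
  Bonds formed (products):
    N-H: 6 × 404 = 2424
    Σ(formed) = 2424 kJ
  ΔH_2 = 2323 − 2424 = −101 kJ
ΔH_1 − ΔH_2 = −2523 kJ, so reaction 1 has the more negative ΔH; |ΔH_1 − ΔH_2| = 2523 kJ.

Reaction 1, by 2523 kJ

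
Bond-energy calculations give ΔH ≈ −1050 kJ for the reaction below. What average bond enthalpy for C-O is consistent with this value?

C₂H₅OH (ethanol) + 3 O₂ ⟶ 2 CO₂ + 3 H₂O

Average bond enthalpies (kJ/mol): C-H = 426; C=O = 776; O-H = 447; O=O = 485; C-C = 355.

Let D be the C-O bond energy.
Σ(broken) = 1×355 + 5×426 + 1×D + 1×447 + 3×485 = 4387 + D
Σ(formed) = 4×776 + 6×447 = 5786
ΔH = Σ(broken) − Σ(formed) = (4387 + D) − (5786) = −1399 + D
Setting this equal to −1050 kJ gives D = 349 kJ/mol.

D(C-O) ≈ 349 kJ/mol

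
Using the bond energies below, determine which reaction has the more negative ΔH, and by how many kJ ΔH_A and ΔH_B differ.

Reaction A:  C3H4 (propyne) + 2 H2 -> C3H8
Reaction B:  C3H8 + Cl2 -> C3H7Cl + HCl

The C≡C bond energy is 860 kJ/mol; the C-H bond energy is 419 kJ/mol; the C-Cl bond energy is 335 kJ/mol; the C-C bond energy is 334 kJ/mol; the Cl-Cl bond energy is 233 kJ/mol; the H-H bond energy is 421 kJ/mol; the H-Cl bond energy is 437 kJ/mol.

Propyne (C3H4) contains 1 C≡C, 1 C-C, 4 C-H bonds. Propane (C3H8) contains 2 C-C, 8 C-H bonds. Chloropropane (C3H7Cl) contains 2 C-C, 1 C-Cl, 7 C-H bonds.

Reaction A:
  Bonds broken (reactants):
    C≡C: 1 × 860 = 860
    C-C: 1 × 334 = 334
    C-H: 4 × 419 = 1676
    H-H: 2 × 421 = 842
    Σ(broken) = 3712 kJ
  Bonds formed (products):
    C-C: 2 × 334 = 668
    C-H: 8 × 419 = 3352
    Σ(formed) = 4020 kJ
  ΔH_A = 3712 − 4020 = −308 kJ
Reaction B:
  Bonds broken (reactants):
    C-C: 2 × 334 = 668
    C-H: 8 × 419 = 3352
    Cl-Cl: 1 × 233 = 233
    Σ(broken) = 4253 kJ
  Bonds formed (products):
    C-C: 2 × 334 = 668
    C-Cl: 1 × 335 = 335
    C-H: 7 × 419 = 2933
    H-Cl: 1 × 437 = 437
    Σ(formed) = 4373 kJ
  ΔH_B = 4253 − 4373 = −120 kJ
ΔH_A − ΔH_B = −188 kJ, so reaction A has the more negative ΔH; |ΔH_A − ΔH_B| = 188 kJ.

Reaction A, by 188 kJ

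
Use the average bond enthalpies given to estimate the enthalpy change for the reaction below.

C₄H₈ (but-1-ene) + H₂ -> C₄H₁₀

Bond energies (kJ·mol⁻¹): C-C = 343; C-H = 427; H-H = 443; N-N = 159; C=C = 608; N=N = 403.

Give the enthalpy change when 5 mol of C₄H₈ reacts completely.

Bonds broken (reactants):
  C-C: 2 × 343 = 686
  C-H: 8 × 427 = 3416
  C=C: 1 × 608 = 608
  H-H: 1 × 443 = 443
  Σ(broken) = 5153 kJ
Bonds formed (products):
  C-C: 3 × 343 = 1029
  C-H: 10 × 427 = 4270
  Σ(formed) = 5299 kJ
ΔH = Σ(broken) − Σ(formed) = 5153 − 5299 = −146 kJ
For 5× the reaction as written: 5 × (−146) = −730 kJ

ΔH = −730 kJ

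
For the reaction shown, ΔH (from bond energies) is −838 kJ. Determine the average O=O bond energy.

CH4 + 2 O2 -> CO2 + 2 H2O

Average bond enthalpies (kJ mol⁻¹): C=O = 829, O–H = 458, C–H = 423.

D(O=O) ≈ 480 kJ/mol

Let D be the O=O bond energy.
Σ(broken) = 4×423 + 2×D = 1692 + 2D
Σ(formed) = 2×829 + 4×458 = 3490
ΔH = Σ(broken) − Σ(formed) = (1692 + 2D) − (3490) = −1798 + 2D
Setting this equal to −838 kJ gives 2D = 960, so D = 480 kJ/mol.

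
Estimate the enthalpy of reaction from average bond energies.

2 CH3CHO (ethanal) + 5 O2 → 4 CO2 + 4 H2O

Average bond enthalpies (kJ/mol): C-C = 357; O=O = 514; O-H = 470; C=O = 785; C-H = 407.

Bonds broken (reactants):
  C-C: 2 × 357 = 714
  C-H: 8 × 407 = 3256
  C=O: 2 × 785 = 1570
  O=O: 5 × 514 = 2570
  Σ(broken) = 8110 kJ
Bonds formed (products):
  C=O: 8 × 785 = 6280
  O-H: 8 × 470 = 3760
  Σ(formed) = 10040 kJ
ΔH = Σ(broken) − Σ(formed) = 8110 − 10040 = −1930 kJ

ΔH ≈ −1930 kJ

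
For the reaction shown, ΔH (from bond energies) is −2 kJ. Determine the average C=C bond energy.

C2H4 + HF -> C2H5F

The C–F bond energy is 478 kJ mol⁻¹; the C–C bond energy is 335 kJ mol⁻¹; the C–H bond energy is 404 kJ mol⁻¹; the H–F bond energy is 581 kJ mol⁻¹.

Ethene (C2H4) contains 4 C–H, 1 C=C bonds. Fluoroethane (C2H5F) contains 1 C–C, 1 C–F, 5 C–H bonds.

Let D be the C=C bond energy.
Σ(broken) = 4×404 + 1×D + 1×581 = 2197 + D
Σ(formed) = 1×335 + 1×478 + 5×404 = 2833
ΔH = Σ(broken) − Σ(formed) = (2197 + D) − (2833) = −636 + D
Setting this equal to −2 kJ gives D = 634 kJ/mol.

D(C=C) ≈ 634 kJ/mol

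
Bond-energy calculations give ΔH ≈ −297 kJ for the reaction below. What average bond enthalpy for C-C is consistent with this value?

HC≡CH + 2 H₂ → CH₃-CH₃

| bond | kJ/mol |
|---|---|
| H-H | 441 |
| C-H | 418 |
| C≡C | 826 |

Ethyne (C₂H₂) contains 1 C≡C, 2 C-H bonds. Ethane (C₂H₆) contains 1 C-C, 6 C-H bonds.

Let D be the C-C bond energy.
Σ(broken) = 1×826 + 2×418 + 2×441 = 2544
Σ(formed) = 1×D + 6×418 = 2508 + D
ΔH = Σ(broken) − Σ(formed) = (2544) − (2508 + D) = +36 − D
Setting this equal to −297 kJ gives D = 333 kJ/mol.

D(C-C) ≈ 333 kJ/mol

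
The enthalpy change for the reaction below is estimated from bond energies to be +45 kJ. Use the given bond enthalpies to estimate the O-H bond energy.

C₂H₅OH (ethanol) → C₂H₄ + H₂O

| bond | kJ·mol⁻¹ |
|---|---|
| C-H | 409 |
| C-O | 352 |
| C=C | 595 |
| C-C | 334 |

D(O-H) ≈ 455 kJ/mol

Let D be the O-H bond energy.
Σ(broken) = 1×334 + 5×409 + 1×352 + 1×D = 2731 + D
Σ(formed) = 4×409 + 1×595 + 2×D = 2231 + 2D
ΔH = Σ(broken) − Σ(formed) = (2731 + D) − (2231 + 2D) = +500 − D
Setting this equal to +45 kJ gives D = 455 kJ/mol.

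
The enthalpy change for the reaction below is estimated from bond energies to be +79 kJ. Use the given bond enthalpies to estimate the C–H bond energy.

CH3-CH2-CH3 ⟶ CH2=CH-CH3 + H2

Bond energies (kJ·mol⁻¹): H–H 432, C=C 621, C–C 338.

Let D be the C–H bond energy.
Σ(broken) = 2×338 + 8×D = 676 + 8D
Σ(formed) = 1×338 + 6×D + 1×621 + 1×432 = 1391 + 6D
ΔH = Σ(broken) − Σ(formed) = (676 + 8D) − (1391 + 6D) = −715 + 2D
Setting this equal to +79 kJ gives 2D = 794, so D = 397 kJ/mol.

D(C–H) ≈ 397 kJ/mol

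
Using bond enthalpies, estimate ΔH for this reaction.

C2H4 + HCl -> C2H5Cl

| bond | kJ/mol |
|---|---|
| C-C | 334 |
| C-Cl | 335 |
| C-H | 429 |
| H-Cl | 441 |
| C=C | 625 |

Bonds broken (reactants):
  C-H: 4 × 429 = 1716
  C=C: 1 × 625 = 625
  H-Cl: 1 × 441 = 441
  Σ(broken) = 2782 kJ
Bonds formed (products):
  C-C: 1 × 334 = 334
  C-Cl: 1 × 335 = 335
  C-H: 5 × 429 = 2145
  Σ(formed) = 2814 kJ
ΔH = Σ(broken) − Σ(formed) = 2782 − 2814 = −32 kJ

ΔH ≈ −32 kJ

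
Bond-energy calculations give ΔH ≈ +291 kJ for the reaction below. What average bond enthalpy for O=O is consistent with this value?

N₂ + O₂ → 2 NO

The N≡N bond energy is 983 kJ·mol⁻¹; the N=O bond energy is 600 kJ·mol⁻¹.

D(O=O) ≈ 508 kJ/mol

Let D be the O=O bond energy.
Σ(broken) = 1×983 + 1×D = 983 + D
Σ(formed) = 2×600 = 1200
ΔH = Σ(broken) − Σ(formed) = (983 + D) − (1200) = −217 + D
Setting this equal to +291 kJ gives D = 508 kJ/mol.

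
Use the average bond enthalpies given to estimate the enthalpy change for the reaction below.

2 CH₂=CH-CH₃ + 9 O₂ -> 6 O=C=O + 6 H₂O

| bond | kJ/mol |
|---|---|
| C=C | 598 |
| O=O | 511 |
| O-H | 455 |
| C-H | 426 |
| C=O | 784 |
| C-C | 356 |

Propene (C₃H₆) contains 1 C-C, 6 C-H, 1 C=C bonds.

Bonds broken (reactants):
  C-C: 2 × 356 = 712
  C-H: 12 × 426 = 5112
  C=C: 2 × 598 = 1196
  O=O: 9 × 511 = 4599
  Σ(broken) = 11619 kJ
Bonds formed (products):
  C=O: 12 × 784 = 9408
  O-H: 12 × 455 = 5460
  Σ(formed) = 14868 kJ
ΔH = Σ(broken) − Σ(formed) = 11619 − 14868 = −3249 kJ

ΔH ≈ −3249 kJ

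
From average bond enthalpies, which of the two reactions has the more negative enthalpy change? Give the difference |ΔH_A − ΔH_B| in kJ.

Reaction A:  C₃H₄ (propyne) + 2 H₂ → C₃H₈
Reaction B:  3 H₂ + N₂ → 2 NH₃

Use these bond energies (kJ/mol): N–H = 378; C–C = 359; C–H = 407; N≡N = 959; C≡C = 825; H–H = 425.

Reaction A, by 278 kJ

Reaction A:
  Bonds broken (reactants):
    C≡C: 1 × 825 = 825
    C–C: 1 × 359 = 359
    C–H: 4 × 407 = 1628
    H–H: 2 × 425 = 850
    Σ(broken) = 3662 kJ
  Bonds formed (products):
    C–C: 2 × 359 = 718
    C–H: 8 × 407 = 3256
    Σ(formed) = 3974 kJ
  ΔH_A = 3662 − 3974 = −312 kJ
Reaction B:
  Bonds broken (reactants):
    H–H: 3 × 425 = 1275
    N≡N: 1 × 959 = 959
    Σ(broken) = 2234 kJ
  Bonds formed (products):
    N–H: 6 × 378 = 2268
    Σ(formed) = 2268 kJ
  ΔH_B = 2234 − 2268 = −34 kJ
ΔH_A − ΔH_B = −278 kJ, so reaction A has the more negative ΔH; |ΔH_A − ΔH_B| = 278 kJ.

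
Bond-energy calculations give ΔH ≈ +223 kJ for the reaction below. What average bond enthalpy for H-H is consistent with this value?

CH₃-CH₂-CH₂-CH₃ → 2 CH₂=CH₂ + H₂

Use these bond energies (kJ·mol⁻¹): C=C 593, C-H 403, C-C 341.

D(H-H) ≈ 420 kJ/mol

Let D be the H-H bond energy.
Σ(broken) = 3×341 + 10×403 = 5053
Σ(formed) = 8×403 + 2×593 + 1×D = 4410 + D
ΔH = Σ(broken) − Σ(formed) = (5053) − (4410 + D) = +643 − D
Setting this equal to +223 kJ gives D = 420 kJ/mol.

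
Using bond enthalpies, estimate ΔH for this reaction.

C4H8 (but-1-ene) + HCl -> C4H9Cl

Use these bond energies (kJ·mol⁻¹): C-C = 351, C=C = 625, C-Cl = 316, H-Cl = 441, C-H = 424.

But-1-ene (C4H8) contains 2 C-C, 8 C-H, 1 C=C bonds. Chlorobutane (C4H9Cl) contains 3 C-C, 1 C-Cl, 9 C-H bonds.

ΔH ≈ −25 kJ

Bonds broken (reactants):
  C-C: 2 × 351 = 702
  C-H: 8 × 424 = 3392
  C=C: 1 × 625 = 625
  H-Cl: 1 × 441 = 441
  Σ(broken) = 5160 kJ
Bonds formed (products):
  C-C: 3 × 351 = 1053
  C-Cl: 1 × 316 = 316
  C-H: 9 × 424 = 3816
  Σ(formed) = 5185 kJ
ΔH = Σ(broken) − Σ(formed) = 5160 − 5185 = −25 kJ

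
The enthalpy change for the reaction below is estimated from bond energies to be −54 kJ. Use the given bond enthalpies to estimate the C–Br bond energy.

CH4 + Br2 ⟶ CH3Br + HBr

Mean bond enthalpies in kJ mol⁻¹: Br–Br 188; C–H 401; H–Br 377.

Let D be the C–Br bond energy.
Σ(broken) = 1×188 + 4×401 = 1792
Σ(formed) = 1×D + 3×401 + 1×377 = 1580 + D
ΔH = Σ(broken) − Σ(formed) = (1792) − (1580 + D) = +212 − D
Setting this equal to −54 kJ gives D = 266 kJ/mol.

D(C–Br) ≈ 266 kJ/mol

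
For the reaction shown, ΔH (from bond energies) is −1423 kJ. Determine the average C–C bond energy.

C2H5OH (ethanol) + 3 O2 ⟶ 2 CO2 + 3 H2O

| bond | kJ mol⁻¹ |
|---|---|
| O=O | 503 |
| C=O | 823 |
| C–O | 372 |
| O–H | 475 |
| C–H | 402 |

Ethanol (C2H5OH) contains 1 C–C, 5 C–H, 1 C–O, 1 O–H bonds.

D(C–C) ≈ 353 kJ/mol

Let D be the C–C bond energy.
Σ(broken) = 1×D + 5×402 + 1×372 + 1×475 + 3×503 = 4366 + D
Σ(formed) = 4×823 + 6×475 = 6142
ΔH = Σ(broken) − Σ(formed) = (4366 + D) − (6142) = −1776 + D
Setting this equal to −1423 kJ gives D = 353 kJ/mol.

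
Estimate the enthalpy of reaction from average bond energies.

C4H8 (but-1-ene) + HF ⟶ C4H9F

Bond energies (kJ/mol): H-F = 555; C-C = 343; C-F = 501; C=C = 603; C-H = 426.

ΔH ≈ −112 kJ

Bonds broken (reactants):
  C-C: 2 × 343 = 686
  C-H: 8 × 426 = 3408
  C=C: 1 × 603 = 603
  H-F: 1 × 555 = 555
  Σ(broken) = 5252 kJ
Bonds formed (products):
  C-C: 3 × 343 = 1029
  C-F: 1 × 501 = 501
  C-H: 9 × 426 = 3834
  Σ(formed) = 5364 kJ
ΔH = Σ(broken) − Σ(formed) = 5252 − 5364 = −112 kJ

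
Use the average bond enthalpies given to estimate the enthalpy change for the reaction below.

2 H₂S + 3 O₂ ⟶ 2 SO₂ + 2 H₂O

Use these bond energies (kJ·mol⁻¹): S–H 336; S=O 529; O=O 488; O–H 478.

Bonds broken (reactants):
  O=O: 3 × 488 = 1464
  S–H: 4 × 336 = 1344
  Σ(broken) = 2808 kJ
Bonds formed (products):
  O–H: 4 × 478 = 1912
  S=O: 4 × 529 = 2116
  Σ(formed) = 4028 kJ
ΔH = Σ(broken) − Σ(formed) = 2808 − 4028 = −1220 kJ

ΔH ≈ −1220 kJ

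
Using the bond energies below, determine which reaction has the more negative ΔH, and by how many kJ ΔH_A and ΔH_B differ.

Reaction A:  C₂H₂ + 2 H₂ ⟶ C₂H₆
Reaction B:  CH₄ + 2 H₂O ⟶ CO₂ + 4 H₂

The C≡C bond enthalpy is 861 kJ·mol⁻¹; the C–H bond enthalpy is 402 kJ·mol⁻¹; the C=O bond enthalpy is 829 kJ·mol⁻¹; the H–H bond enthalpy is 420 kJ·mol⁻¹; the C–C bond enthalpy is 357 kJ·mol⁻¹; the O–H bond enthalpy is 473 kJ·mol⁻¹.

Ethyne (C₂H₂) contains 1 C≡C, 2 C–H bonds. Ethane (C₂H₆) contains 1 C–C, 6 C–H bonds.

Reaction A, by 426 kJ

Reaction A:
  Bonds broken (reactants):
    C≡C: 1 × 861 = 861
    C–H: 2 × 402 = 804
    H–H: 2 × 420 = 840
    Σ(broken) = 2505 kJ
  Bonds formed (products):
    C–C: 1 × 357 = 357
    C–H: 6 × 402 = 2412
    Σ(formed) = 2769 kJ
  ΔH_A = 2505 − 2769 = −264 kJ
Reaction B:
  Bonds broken (reactants):
    C–H: 4 × 402 = 1608
    O–H: 4 × 473 = 1892
    Σ(broken) = 3500 kJ
  Bonds formed (products):
    C=O: 2 × 829 = 1658
    H–H: 4 × 420 = 1680
    Σ(formed) = 3338 kJ
  ΔH_B = 3500 − 3338 = +162 kJ
ΔH_A − ΔH_B = −426 kJ, so reaction A has the more negative ΔH; |ΔH_A − ΔH_B| = 426 kJ.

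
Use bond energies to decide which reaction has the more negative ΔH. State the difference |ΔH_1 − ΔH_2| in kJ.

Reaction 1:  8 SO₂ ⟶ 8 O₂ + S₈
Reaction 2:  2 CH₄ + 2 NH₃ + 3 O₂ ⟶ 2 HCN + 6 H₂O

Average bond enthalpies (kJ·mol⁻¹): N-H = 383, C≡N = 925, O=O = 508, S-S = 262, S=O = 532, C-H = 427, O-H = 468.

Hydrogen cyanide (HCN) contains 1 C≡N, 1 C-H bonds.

Reaction 1:
  Bonds broken (reactants):
    S=O: 16 × 532 = 8512
    Σ(broken) = 8512 kJ
  Bonds formed (products):
    O=O: 8 × 508 = 4064
    S-S: 8 × 262 = 2096
    Σ(formed) = 6160 kJ
  ΔH_1 = 8512 − 6160 = +2352 kJ
Reaction 2:
  Bonds broken (reactants):
    C-H: 8 × 427 = 3416
    N-H: 6 × 383 = 2298
    O=O: 3 × 508 = 1524
    Σ(broken) = 7238 kJ
  Bonds formed (products):
    C≡N: 2 × 925 = 1850
    C-H: 2 × 427 = 854
    O-H: 12 × 468 = 5616
    Σ(formed) = 8320 kJ
  ΔH_2 = 7238 − 8320 = −1082 kJ
ΔH_1 − ΔH_2 = +3434 kJ, so reaction 2 has the more negative ΔH; |ΔH_1 − ΔH_2| = 3434 kJ.

Reaction 2, by 3434 kJ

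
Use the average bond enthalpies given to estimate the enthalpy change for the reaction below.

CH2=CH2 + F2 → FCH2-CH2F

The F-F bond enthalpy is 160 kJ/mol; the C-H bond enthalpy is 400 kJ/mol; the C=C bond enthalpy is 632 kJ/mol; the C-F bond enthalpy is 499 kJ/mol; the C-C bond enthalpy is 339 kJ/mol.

Bonds broken (reactants):
  C-H: 4 × 400 = 1600
  C=C: 1 × 632 = 632
  F-F: 1 × 160 = 160
  Σ(broken) = 2392 kJ
Bonds formed (products):
  C-C: 1 × 339 = 339
  C-F: 2 × 499 = 998
  C-H: 4 × 400 = 1600
  Σ(formed) = 2937 kJ
ΔH = Σ(broken) − Σ(formed) = 2392 − 2937 = −545 kJ

ΔH ≈ −545 kJ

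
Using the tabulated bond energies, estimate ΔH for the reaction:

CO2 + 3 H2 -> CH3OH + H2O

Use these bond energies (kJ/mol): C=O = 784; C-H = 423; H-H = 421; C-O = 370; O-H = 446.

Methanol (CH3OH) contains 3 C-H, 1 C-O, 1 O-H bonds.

Bonds broken (reactants):
  C=O: 2 × 784 = 1568
  H-H: 3 × 421 = 1263
  Σ(broken) = 2831 kJ
Bonds formed (products):
  C-H: 3 × 423 = 1269
  C-O: 1 × 370 = 370
  O-H: 3 × 446 = 1338
  Σ(formed) = 2977 kJ
ΔH = Σ(broken) − Σ(formed) = 2831 − 2977 = −146 kJ

ΔH ≈ −146 kJ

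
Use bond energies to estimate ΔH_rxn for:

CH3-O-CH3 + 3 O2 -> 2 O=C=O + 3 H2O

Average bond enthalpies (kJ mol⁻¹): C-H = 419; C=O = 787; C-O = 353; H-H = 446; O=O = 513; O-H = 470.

Bonds broken (reactants):
  C-H: 6 × 419 = 2514
  C-O: 2 × 353 = 706
  O=O: 3 × 513 = 1539
  Σ(broken) = 4759 kJ
Bonds formed (products):
  C=O: 4 × 787 = 3148
  O-H: 6 × 470 = 2820
  Σ(formed) = 5968 kJ
ΔH = Σ(broken) − Σ(formed) = 4759 − 5968 = −1209 kJ

ΔH ≈ −1209 kJ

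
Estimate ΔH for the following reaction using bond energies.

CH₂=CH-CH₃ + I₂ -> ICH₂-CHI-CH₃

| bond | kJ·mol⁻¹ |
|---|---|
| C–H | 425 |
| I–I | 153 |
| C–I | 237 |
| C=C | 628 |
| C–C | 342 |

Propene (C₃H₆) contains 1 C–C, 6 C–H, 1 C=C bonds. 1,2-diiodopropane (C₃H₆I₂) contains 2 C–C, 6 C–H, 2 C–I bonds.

ΔH ≈ −35 kJ

Bonds broken (reactants):
  C–C: 1 × 342 = 342
  C–H: 6 × 425 = 2550
  C=C: 1 × 628 = 628
  I–I: 1 × 153 = 153
  Σ(broken) = 3673 kJ
Bonds formed (products):
  C–C: 2 × 342 = 684
  C–H: 6 × 425 = 2550
  C–I: 2 × 237 = 474
  Σ(formed) = 3708 kJ
ΔH = Σ(broken) − Σ(formed) = 3673 − 3708 = −35 kJ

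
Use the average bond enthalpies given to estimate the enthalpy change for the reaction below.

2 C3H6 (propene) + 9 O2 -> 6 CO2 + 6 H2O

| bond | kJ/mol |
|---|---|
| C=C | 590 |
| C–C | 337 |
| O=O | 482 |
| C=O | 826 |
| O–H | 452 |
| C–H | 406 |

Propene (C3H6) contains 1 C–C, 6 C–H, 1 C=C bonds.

ΔH ≈ −4272 kJ

Bonds broken (reactants):
  C–C: 2 × 337 = 674
  C–H: 12 × 406 = 4872
  C=C: 2 × 590 = 1180
  O=O: 9 × 482 = 4338
  Σ(broken) = 11064 kJ
Bonds formed (products):
  C=O: 12 × 826 = 9912
  O–H: 12 × 452 = 5424
  Σ(formed) = 15336 kJ
ΔH = Σ(broken) − Σ(formed) = 11064 − 15336 = −4272 kJ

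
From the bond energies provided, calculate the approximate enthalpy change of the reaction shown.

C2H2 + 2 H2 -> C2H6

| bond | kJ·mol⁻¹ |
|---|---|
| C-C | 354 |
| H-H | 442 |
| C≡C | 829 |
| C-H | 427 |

ΔH ≈ −349 kJ

Bonds broken (reactants):
  C≡C: 1 × 829 = 829
  C-H: 2 × 427 = 854
  H-H: 2 × 442 = 884
  Σ(broken) = 2567 kJ
Bonds formed (products):
  C-C: 1 × 354 = 354
  C-H: 6 × 427 = 2562
  Σ(formed) = 2916 kJ
ΔH = Σ(broken) − Σ(formed) = 2567 − 2916 = −349 kJ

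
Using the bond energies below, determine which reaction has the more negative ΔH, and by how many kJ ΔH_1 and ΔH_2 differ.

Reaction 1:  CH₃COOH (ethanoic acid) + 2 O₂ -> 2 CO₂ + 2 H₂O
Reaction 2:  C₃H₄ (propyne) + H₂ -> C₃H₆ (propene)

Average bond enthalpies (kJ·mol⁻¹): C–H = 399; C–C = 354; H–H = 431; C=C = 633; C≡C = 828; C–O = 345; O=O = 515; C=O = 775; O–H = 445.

Reaction 1, by 562 kJ

Reaction 1:
  Bonds broken (reactants):
    C–C: 1 × 354 = 354
    C–H: 3 × 399 = 1197
    C–O: 1 × 345 = 345
    C=O: 1 × 775 = 775
    O–H: 1 × 445 = 445
    O=O: 2 × 515 = 1030
    Σ(broken) = 4146 kJ
  Bonds formed (products):
    C=O: 4 × 775 = 3100
    O–H: 4 × 445 = 1780
    Σ(formed) = 4880 kJ
  ΔH_1 = 4146 − 4880 = −734 kJ
Reaction 2:
  Bonds broken (reactants):
    C≡C: 1 × 828 = 828
    C–C: 1 × 354 = 354
    C–H: 4 × 399 = 1596
    H–H: 1 × 431 = 431
    Σ(broken) = 3209 kJ
  Bonds formed (products):
    C–C: 1 × 354 = 354
    C–H: 6 × 399 = 2394
    C=C: 1 × 633 = 633
    Σ(formed) = 3381 kJ
  ΔH_2 = 3209 − 3381 = −172 kJ
ΔH_1 − ΔH_2 = −562 kJ, so reaction 1 has the more negative ΔH; |ΔH_1 − ΔH_2| = 562 kJ.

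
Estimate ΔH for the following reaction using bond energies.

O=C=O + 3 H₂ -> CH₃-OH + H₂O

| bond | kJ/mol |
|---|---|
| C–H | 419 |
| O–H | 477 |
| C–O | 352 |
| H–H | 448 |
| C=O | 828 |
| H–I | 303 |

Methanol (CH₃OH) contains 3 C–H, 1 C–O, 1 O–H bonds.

ΔH ≈ −40 kJ

Bonds broken (reactants):
  C=O: 2 × 828 = 1656
  H–H: 3 × 448 = 1344
  Σ(broken) = 3000 kJ
Bonds formed (products):
  C–H: 3 × 419 = 1257
  C–O: 1 × 352 = 352
  O–H: 3 × 477 = 1431
  Σ(formed) = 3040 kJ
ΔH = Σ(broken) − Σ(formed) = 3000 − 3040 = −40 kJ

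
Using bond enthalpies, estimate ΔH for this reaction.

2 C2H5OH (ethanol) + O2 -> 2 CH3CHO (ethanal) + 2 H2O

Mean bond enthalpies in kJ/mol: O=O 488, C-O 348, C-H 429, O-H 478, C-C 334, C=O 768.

Bonds broken (reactants):
  C-C: 2 × 334 = 668
  C-H: 10 × 429 = 4290
  C-O: 2 × 348 = 696
  O-H: 2 × 478 = 956
  O=O: 1 × 488 = 488
  Σ(broken) = 7098 kJ
Bonds formed (products):
  C-C: 2 × 334 = 668
  C-H: 8 × 429 = 3432
  C=O: 2 × 768 = 1536
  O-H: 4 × 478 = 1912
  Σ(formed) = 7548 kJ
ΔH = Σ(broken) − Σ(formed) = 7098 − 7548 = −450 kJ

ΔH ≈ −450 kJ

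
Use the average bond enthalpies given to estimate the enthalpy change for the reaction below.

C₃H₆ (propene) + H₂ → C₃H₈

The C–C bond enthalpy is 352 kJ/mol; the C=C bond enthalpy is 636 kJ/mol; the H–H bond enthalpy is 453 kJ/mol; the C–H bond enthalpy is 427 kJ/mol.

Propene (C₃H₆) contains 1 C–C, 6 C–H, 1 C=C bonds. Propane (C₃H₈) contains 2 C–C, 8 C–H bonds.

ΔH ≈ −117 kJ

Bonds broken (reactants):
  C–C: 1 × 352 = 352
  C–H: 6 × 427 = 2562
  C=C: 1 × 636 = 636
  H–H: 1 × 453 = 453
  Σ(broken) = 4003 kJ
Bonds formed (products):
  C–C: 2 × 352 = 704
  C–H: 8 × 427 = 3416
  Σ(formed) = 4120 kJ
ΔH = Σ(broken) − Σ(formed) = 4003 − 4120 = −117 kJ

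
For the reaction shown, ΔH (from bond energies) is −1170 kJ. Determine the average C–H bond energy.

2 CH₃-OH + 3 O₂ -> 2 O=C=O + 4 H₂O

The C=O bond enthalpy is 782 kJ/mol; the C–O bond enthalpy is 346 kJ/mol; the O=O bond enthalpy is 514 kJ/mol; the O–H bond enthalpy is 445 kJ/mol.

D(C–H) ≈ 399 kJ/mol

Let D be the C–H bond energy.
Σ(broken) = 6×D + 2×346 + 2×445 + 3×514 = 3124 + 6D
Σ(formed) = 4×782 + 8×445 = 6688
ΔH = Σ(broken) − Σ(formed) = (3124 + 6D) − (6688) = −3564 + 6D
Setting this equal to −1170 kJ gives 6D = 2394, so D = 399 kJ/mol.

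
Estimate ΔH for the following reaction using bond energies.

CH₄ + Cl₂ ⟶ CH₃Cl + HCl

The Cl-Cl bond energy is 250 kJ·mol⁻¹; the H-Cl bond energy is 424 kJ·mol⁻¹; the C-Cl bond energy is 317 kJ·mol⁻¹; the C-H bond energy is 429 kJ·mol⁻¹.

Bonds broken (reactants):
  C-H: 4 × 429 = 1716
  Cl-Cl: 1 × 250 = 250
  Σ(broken) = 1966 kJ
Bonds formed (products):
  C-Cl: 1 × 317 = 317
  C-H: 3 × 429 = 1287
  H-Cl: 1 × 424 = 424
  Σ(formed) = 2028 kJ
ΔH = Σ(broken) − Σ(formed) = 1966 − 2028 = −62 kJ

ΔH ≈ −62 kJ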